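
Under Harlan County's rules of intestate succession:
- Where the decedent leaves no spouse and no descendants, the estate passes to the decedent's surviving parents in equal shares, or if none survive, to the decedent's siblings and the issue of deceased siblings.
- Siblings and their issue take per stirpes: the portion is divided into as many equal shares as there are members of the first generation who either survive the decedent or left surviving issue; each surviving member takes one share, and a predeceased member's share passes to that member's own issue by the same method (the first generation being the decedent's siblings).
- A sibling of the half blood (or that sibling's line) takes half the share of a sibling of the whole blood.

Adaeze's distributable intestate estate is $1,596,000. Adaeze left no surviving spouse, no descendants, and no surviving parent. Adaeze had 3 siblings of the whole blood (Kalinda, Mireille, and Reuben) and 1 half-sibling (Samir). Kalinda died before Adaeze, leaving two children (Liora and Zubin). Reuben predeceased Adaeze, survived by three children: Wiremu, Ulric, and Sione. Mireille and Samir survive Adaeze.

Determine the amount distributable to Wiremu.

The entire $1,596,000 passes to the siblings and their issue.
Counting each half-blood sibling's line as half a unit, there are 7/2 units in $1,596,000, so one unit is $456,000. Whole-blood lines (Kalinda, Mireille, and Reuben) take $456,000 each; half-blood lines (Samir) take $228,000 each.
Kalinda's share ($456,000) is divided into 2 shares of $228,000: Liora and Zubin each take $228,000.
Reuben's share ($456,000) is divided into 3 shares of $152,000: Wiremu, Ulric, and Sione each take $152,000.

Wiremu receives $152,000.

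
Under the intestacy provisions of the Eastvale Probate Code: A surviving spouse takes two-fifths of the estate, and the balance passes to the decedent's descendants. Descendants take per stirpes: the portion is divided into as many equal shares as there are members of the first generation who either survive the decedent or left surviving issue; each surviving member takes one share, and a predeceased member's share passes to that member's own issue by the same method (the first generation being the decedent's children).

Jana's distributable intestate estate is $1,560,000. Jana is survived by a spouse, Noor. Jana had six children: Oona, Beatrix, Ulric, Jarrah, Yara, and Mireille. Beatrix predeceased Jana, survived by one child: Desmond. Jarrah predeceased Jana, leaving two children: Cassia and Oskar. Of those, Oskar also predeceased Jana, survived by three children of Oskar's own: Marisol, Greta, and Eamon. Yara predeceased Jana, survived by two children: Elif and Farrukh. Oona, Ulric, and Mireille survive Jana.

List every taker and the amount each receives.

Noor: $624,000; Oona: $156,000; Desmond: $156,000; Ulric: $156,000; Cassia: $78,000; Marisol: $26,000; Greta: $26,000; Eamon: $26,000; Elif: $78,000; Farrukh: $78,000; Mireille: $156,000

Noor takes two-fifths of $1,560,000 = $624,000. The remaining $936,000 passes to the descendants.
The descendants' portion ($936,000) is divided into 6 shares of $156,000: Oona, Ulric, and Mireille each take $156,000; Beatrix's $156,000 share passes to Beatrix's issue; Jarrah's $156,000 share passes to Jarrah's issue; Yara's $156,000 share passes to Yara's issue.
Beatrix's share ($156,000) passes entirely to Desmond.
Jarrah's share ($156,000) is divided into 2 shares of $78,000: Cassia takes $78,000; Oskar's $78,000 share passes to Oskar's issue.
Oskar's share ($78,000) is divided into 3 shares of $26,000: Marisol, Greta, and Eamon each take $26,000.
Yara's share ($156,000) is divided into 2 shares of $78,000: Elif and Farrukh each take $78,000.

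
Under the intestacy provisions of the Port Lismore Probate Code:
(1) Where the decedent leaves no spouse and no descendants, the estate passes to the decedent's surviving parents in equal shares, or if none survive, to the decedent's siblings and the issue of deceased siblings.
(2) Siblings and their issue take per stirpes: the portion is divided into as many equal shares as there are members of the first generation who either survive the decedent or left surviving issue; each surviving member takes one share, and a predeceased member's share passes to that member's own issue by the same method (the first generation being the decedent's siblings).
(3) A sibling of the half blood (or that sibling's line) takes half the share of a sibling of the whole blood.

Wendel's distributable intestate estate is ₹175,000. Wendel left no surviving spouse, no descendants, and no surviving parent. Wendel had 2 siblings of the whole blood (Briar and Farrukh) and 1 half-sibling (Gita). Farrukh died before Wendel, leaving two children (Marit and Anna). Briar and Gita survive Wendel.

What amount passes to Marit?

Marit receives ₹35,000.

The entire ₹175,000 passes to the siblings and their issue.
Counting each half-blood sibling's line as half a unit, there are 5/2 units in ₹175,000, so one unit is ₹70,000. Whole-blood lines (Briar and Farrukh) take ₹70,000 each; half-blood lines (Gita) take ₹35,000 each.
Farrukh's share (₹70,000) is divided into 2 shares of ₹35,000: Marit and Anna each take ₹35,000.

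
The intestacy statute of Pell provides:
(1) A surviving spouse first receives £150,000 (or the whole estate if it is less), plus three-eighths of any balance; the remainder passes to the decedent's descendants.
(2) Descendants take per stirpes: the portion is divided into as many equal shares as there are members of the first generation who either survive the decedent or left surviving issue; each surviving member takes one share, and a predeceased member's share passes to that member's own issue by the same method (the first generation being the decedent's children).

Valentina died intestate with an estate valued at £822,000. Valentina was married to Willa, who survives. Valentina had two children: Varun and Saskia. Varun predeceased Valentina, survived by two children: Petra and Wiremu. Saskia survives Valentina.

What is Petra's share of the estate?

Petra receives £105,000.

Willa first takes £150,000, leaving a balance of £672,000. Willa then takes three-eighths of the balance (£252,000), for a total of £402,000. The remaining £420,000 passes to the descendants.
The descendants' portion (£420,000) is divided into 2 shares of £210,000: Saskia takes £210,000; Varun's £210,000 share passes to Varun's issue.
Varun's share (£210,000) is divided into 2 shares of £105,000: Petra and Wiremu each take £105,000.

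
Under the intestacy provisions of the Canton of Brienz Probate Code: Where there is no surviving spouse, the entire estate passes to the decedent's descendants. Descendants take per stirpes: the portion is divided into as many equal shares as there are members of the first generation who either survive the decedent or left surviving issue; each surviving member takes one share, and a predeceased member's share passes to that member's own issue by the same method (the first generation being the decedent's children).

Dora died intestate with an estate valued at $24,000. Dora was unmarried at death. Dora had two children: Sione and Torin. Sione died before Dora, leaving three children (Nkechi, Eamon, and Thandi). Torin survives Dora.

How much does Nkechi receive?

Nkechi receives $4,000.

The entire $24,000 passes to the descendants.
That amount ($24,000) is divided into 2 shares of $12,000: Torin takes $12,000; Sione's $12,000 share passes to Sione's issue.
Sione's share ($12,000) is divided into 3 shares of $4,000: Nkechi, Eamon, and Thandi each take $4,000.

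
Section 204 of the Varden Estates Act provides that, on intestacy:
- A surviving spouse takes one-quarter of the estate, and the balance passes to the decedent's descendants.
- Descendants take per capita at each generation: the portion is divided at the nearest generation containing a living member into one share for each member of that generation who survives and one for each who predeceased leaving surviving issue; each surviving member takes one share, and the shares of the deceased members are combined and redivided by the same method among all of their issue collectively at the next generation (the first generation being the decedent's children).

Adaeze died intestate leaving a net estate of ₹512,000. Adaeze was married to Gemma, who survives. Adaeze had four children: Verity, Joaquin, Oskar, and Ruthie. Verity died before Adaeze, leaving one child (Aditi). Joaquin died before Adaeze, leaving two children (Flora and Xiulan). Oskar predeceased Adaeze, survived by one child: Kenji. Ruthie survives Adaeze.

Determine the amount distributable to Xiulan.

Xiulan receives ₹72,000.

Gemma takes one-quarter of ₹512,000 = ₹128,000. The remaining ₹384,000 passes to the descendants.
The descendants' portion (₹384,000) is divided at the children's generation into 4 shares of ₹96,000. Ruthie takes ₹96,000. The 3 shares of the deceased (Verity, Joaquin, and Oskar) are combined into a pool of ₹288,000.
That pool (₹288,000) is divided at the grandchildren's generation equally among Aditi, Flora, Xiulan, and Kenji: ₹72,000 each.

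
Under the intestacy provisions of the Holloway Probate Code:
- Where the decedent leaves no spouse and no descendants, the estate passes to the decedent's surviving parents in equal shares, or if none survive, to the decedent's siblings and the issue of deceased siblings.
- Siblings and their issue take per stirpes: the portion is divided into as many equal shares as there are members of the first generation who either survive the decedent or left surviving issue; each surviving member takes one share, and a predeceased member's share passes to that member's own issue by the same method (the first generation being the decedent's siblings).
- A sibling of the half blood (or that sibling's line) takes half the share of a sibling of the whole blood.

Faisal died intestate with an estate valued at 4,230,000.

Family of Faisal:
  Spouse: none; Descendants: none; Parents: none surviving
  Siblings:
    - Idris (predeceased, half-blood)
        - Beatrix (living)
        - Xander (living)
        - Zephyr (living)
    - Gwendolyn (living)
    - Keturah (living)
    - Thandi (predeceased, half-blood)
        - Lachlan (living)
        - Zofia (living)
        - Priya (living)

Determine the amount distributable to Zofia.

The entire 4,230,000 passes to the siblings and their issue.
Counting each half-blood sibling's line as half a unit, there are 3 units in 4,230,000, so one unit is 1,410,000. Whole-blood lines (Gwendolyn and Keturah) take 1,410,000 each; half-blood lines (Idris and Thandi) take 705,000 each.
Idris's share (705,000) is divided into 3 shares of 235,000: Beatrix, Xander, and Zephyr each take 235,000.
Thandi's share (705,000) is divided into 3 shares of 235,000: Lachlan, Zofia, and Priya each take 235,000.

Zofia receives 235,000.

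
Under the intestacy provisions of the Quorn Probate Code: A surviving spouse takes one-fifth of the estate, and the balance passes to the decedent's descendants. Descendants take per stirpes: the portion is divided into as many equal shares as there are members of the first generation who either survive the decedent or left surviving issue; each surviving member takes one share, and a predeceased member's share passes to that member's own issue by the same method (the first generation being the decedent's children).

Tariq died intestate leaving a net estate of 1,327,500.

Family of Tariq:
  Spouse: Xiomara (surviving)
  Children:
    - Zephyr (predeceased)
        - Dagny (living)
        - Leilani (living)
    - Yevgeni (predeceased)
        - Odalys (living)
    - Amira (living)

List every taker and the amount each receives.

Xiomara takes one-fifth of 1,327,500 = 265,500. The remaining 1,062,000 passes to the descendants.
The descendants' portion (1,062,000) is divided into 3 shares of 354,000: Amira takes 354,000; Zephyr's 354,000 share passes to Zephyr's issue; Yevgeni's 354,000 share passes to Yevgeni's issue.
Zephyr's share (354,000) is divided into 2 shares of 177,000: Dagny and Leilani each take 177,000.
Yevgeni's share (354,000) passes entirely to Odalys.

Xiomara: 265,500; Dagny: 177,000; Leilani: 177,000; Odalys: 354,000; Amira: 354,000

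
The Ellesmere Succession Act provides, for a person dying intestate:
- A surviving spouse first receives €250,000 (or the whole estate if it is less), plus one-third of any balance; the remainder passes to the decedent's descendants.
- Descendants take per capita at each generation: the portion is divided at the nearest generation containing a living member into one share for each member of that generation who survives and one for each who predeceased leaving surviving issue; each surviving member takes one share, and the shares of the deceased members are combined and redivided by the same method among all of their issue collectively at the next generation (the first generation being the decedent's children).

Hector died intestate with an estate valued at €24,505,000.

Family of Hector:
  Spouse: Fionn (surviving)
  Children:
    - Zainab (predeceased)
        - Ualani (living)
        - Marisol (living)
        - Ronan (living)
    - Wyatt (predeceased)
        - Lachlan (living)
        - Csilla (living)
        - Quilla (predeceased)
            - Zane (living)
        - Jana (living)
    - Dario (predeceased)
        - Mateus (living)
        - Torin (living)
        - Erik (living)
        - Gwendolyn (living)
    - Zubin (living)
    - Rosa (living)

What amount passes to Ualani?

Fionn first takes €250,000, leaving a balance of €24,255,000. Fionn then takes one-third of the balance (€8,085,000), for a total of €8,335,000. The remaining €16,170,000 passes to the descendants.
The descendants' portion (€16,170,000) is divided at the children's generation into 5 shares of €3,234,000. Zubin and Rosa each take €3,234,000. The 3 shares of the deceased (Zainab, Wyatt, and Dario) are combined into a pool of €9,702,000.
That pool (€9,702,000) is divided at the grandchildren's generation into 11 shares of €882,000. Ualani, Marisol, Ronan, Lachlan, Csilla, Jana, Mateus, Torin, Erik, and Gwendolyn each take €882,000. The remaining share for the deceased Quilla (€882,000) is carried to the next generation.
That pool (€882,000) passes entirely to Zane, the sole taker at the great-grandchildren's generation.

Ualani receives €882,000.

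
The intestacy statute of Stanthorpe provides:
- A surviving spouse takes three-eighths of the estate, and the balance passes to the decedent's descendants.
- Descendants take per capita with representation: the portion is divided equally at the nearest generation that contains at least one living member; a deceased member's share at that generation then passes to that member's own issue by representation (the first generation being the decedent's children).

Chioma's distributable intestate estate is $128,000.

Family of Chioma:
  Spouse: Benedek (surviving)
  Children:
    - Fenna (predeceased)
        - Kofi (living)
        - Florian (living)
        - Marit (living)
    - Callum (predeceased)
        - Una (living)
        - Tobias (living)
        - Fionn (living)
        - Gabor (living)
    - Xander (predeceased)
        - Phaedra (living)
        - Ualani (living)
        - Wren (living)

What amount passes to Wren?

Benedek takes three-eighths of $128,000 = $48,000. The remaining $80,000 passes to the descendants.
No child survives, so the initial division is made at the grandchildren's generation.
The descendants' portion ($80,000) is divided into 10 shares of $8,000: Kofi, Florian, Marit, Una, Tobias, Fionn, Gabor, Phaedra, Ualani, and Wren each take $8,000.

Wren receives $8,000.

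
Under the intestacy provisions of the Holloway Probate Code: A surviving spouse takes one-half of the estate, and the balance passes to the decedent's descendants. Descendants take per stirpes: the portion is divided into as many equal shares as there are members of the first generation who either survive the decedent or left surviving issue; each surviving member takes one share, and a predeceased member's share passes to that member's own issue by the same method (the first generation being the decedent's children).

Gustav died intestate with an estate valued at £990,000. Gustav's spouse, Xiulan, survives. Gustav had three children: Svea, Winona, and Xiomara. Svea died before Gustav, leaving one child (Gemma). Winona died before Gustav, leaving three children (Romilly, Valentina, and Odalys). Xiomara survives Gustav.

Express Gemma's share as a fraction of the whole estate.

Xiulan takes one-half of £990,000 = £495,000. The remaining £495,000 passes to the descendants.
The descendants' portion (£495,000) is divided into 3 shares of £165,000: Xiomara takes £165,000; Svea's £165,000 share passes to Svea's issue; Winona's £165,000 share passes to Winona's issue.
Svea's share (£165,000) passes entirely to Gemma.
Winona's share (£165,000) is divided into 3 shares of £55,000: Romilly, Valentina, and Odalys each take £55,000.

Gemma receives 1/6 of the estate.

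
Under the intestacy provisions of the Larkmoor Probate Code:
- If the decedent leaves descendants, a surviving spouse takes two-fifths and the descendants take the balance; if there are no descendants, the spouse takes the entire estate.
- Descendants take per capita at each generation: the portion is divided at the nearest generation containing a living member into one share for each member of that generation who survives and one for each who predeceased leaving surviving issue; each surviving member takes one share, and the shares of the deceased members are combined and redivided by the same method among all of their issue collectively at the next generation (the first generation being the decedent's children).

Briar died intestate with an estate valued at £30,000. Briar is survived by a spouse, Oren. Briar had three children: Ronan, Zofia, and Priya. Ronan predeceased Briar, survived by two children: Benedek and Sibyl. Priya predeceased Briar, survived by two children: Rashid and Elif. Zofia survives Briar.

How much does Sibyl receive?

Oren takes two-fifths of £30,000 = £12,000. The remaining £18,000 passes to the descendants.
The descendants' portion (£18,000) is divided at the children's generation into 3 shares of £6,000. Zofia takes £6,000. The 2 shares of the deceased (Ronan and Priya) are combined into a pool of £12,000.
That pool (£12,000) is divided at the grandchildren's generation equally among Benedek, Sibyl, Rashid, and Elif: £3,000 each.

Sibyl receives £3,000.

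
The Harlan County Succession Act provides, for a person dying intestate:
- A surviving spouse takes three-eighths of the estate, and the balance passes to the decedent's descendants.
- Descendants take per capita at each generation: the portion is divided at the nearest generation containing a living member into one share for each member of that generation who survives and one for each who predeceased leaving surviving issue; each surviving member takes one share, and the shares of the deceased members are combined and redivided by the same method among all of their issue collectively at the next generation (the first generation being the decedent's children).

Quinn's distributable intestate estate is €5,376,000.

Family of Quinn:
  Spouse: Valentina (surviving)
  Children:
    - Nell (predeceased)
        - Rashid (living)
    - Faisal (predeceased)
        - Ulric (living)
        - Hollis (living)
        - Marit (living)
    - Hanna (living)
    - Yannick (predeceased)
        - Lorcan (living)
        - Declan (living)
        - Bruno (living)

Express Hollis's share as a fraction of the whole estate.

Hollis receives 15/224 of the estate.

Valentina takes three-eighths of €5,376,000 = €2,016,000. The remaining €3,360,000 passes to the descendants.
The descendants' portion (€3,360,000) is divided at the children's generation into 4 shares of €840,000. Hanna takes €840,000. The 3 shares of the deceased (Nell, Faisal, and Yannick) are combined into a pool of €2,520,000.
That pool (€2,520,000) is divided at the grandchildren's generation equally among Rashid, Ulric, Hollis, Marit, Lorcan, Declan, and Bruno: €360,000 each.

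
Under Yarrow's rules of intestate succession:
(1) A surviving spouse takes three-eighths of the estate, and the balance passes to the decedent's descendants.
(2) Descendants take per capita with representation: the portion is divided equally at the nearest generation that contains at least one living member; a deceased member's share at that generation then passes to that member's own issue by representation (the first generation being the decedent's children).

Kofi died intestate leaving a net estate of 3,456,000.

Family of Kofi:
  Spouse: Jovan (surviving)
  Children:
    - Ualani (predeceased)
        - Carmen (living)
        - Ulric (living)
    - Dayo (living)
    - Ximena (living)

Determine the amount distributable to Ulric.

Ulric receives 360,000.

Jovan takes three-eighths of 3,456,000 = 1,296,000. The remaining 2,160,000 passes to the descendants.
The descendants' portion (2,160,000) is divided into 3 shares of 720,000: Dayo and Ximena each take 720,000; Ualani's 720,000 share passes to Ualani's issue.
Ualani's share (720,000) is divided into 2 shares of 360,000: Carmen and Ulric each take 360,000.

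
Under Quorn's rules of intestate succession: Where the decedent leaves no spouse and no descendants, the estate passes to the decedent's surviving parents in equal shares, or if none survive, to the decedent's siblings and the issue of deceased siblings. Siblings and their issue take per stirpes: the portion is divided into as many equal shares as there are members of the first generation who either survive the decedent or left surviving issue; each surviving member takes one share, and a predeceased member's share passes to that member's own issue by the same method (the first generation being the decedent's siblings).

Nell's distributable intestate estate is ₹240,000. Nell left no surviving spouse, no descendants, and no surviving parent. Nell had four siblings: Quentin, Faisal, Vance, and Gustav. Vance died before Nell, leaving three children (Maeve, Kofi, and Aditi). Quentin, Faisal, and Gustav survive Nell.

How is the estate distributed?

The entire ₹240,000 passes to the siblings and their issue.
That amount (₹240,000) is divided into 4 shares of ₹60,000: Quentin, Faisal, and Gustav each take ₹60,000; Vance's ₹60,000 share passes to Vance's issue.
Vance's share (₹60,000) is divided into 3 shares of ₹20,000: Maeve, Kofi, and Aditi each take ₹20,000.

Quentin: ₹60,000; Faisal: ₹60,000; Maeve: ₹20,000; Kofi: ₹20,000; Aditi: ₹20,000; Gustav: ₹60,000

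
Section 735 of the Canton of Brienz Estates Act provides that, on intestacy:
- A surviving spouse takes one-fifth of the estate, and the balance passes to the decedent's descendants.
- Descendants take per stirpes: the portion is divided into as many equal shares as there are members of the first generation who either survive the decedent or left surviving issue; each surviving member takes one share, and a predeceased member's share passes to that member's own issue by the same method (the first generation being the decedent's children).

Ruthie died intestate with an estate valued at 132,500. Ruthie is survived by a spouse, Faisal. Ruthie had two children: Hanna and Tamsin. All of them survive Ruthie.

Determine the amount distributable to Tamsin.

Faisal takes one-fifth of 132,500 = 26,500. The remaining 106,000 passes to the descendants.
The descendants' portion (106,000) is divided into 2 shares of 53,000: Hanna and Tamsin each take 53,000.

Tamsin receives 53,000.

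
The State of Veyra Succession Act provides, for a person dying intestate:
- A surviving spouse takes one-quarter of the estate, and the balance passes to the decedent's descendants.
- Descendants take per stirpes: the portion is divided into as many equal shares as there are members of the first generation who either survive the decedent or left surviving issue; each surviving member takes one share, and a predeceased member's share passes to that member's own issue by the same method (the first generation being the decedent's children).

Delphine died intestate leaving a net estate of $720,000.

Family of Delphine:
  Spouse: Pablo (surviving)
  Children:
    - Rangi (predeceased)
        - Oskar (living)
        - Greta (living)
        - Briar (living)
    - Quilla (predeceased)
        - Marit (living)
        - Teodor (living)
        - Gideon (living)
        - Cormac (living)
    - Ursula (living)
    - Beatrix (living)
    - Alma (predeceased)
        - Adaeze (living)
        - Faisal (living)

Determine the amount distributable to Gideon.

Gideon receives $27,000.

Pablo takes one-quarter of $720,000 = $180,000. The remaining $540,000 passes to the descendants.
The descendants' portion ($540,000) is divided into 5 shares of $108,000: Ursula and Beatrix each take $108,000; Rangi's $108,000 share passes to Rangi's issue; Quilla's $108,000 share passes to Quilla's issue; Alma's $108,000 share passes to Alma's issue.
Rangi's share ($108,000) is divided into 3 shares of $36,000: Oskar, Greta, and Briar each take $36,000.
Quilla's share ($108,000) is divided into 4 shares of $27,000: Marit, Teodor, Gideon, and Cormac each take $27,000.
Alma's share ($108,000) is divided into 2 shares of $54,000: Adaeze and Faisal each take $54,000.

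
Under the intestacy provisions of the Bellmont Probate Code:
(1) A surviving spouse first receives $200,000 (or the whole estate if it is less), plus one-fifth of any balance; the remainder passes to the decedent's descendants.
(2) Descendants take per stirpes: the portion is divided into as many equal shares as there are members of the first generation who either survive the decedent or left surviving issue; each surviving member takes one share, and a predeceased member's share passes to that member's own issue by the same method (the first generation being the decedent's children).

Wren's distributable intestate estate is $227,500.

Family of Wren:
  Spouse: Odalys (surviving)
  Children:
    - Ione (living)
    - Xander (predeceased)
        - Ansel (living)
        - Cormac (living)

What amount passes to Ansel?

Odalys first takes $200,000, leaving a balance of $27,500. Odalys then takes one-fifth of the balance ($5,500), for a total of $205,500. The remaining $22,000 passes to the descendants.
The descendants' portion ($22,000) is divided into 2 shares of $11,000: Ione takes $11,000; Xander's $11,000 share passes to Xander's issue.
Xander's share ($11,000) is divided into 2 shares of $5,500: Ansel and Cormac each take $5,500.

Ansel receives $5,500.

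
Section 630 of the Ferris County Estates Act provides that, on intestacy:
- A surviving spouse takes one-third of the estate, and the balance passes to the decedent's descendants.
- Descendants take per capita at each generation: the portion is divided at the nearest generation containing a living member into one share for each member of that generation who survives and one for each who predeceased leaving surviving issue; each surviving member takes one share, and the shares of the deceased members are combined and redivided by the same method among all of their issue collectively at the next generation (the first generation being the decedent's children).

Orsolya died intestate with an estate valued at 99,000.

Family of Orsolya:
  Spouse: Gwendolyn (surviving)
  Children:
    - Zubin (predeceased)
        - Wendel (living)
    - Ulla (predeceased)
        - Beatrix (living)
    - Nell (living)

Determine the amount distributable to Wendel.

Wendel receives 22,000.

Gwendolyn takes one-third of 99,000 = 33,000. The remaining 66,000 passes to the descendants.
The descendants' portion (66,000) is divided at the children's generation into 3 shares of 22,000. Nell takes 22,000. The 2 shares of the deceased (Zubin and Ulla) are combined into a pool of 44,000.
That pool (44,000) is divided at the grandchildren's generation equally among Wendel and Beatrix: 22,000 each.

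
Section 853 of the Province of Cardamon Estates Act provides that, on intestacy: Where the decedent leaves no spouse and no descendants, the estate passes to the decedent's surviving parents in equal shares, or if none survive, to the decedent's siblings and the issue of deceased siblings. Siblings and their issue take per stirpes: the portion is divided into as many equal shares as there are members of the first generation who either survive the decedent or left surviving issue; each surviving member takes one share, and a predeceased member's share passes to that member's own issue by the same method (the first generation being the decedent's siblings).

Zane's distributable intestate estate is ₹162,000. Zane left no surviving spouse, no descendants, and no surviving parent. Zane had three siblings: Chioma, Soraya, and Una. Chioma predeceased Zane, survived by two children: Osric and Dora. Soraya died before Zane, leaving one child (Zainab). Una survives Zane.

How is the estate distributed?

The entire ₹162,000 passes to the siblings and their issue.
That amount (₹162,000) is divided into 3 shares of ₹54,000: Una takes ₹54,000; Chioma's ₹54,000 share passes to Chioma's issue; Soraya's ₹54,000 share passes to Soraya's issue.
Chioma's share (₹54,000) is divided into 2 shares of ₹27,000: Osric and Dora each take ₹27,000.
Soraya's share (₹54,000) passes entirely to Zainab.

Osric: ₹27,000; Dora: ₹27,000; Zainab: ₹54,000; Una: ₹54,000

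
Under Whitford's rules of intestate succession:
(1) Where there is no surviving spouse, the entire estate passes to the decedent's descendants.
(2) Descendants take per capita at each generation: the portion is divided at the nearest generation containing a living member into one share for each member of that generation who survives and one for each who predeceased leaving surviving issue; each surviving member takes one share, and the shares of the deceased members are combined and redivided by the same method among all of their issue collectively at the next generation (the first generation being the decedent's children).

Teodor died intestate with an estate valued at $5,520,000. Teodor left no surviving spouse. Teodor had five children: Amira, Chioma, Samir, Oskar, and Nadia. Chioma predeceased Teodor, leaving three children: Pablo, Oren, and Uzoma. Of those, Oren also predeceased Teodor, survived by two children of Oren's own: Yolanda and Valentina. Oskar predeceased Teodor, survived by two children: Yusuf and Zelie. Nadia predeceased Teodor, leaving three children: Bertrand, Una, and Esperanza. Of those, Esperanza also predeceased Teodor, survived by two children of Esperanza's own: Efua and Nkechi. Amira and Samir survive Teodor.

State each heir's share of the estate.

The entire $5,520,000 passes to the descendants.
That amount ($5,520,000) is divided at the children's generation into 5 shares of $1,104,000. Amira and Samir each take $1,104,000. The 3 shares of the deceased (Chioma, Oskar, and Nadia) are combined into a pool of $3,312,000.
That pool ($3,312,000) is divided at the grandchildren's generation into 8 shares of $414,000. Pablo, Uzoma, Yusuf, Zelie, Bertrand, and Una each take $414,000. The 2 shares of the deceased (Oren and Esperanza) are combined into a pool of $828,000.
That pool ($828,000) is divided at the great-grandchildren's generation equally among Yolanda, Valentina, Efua, and Nkechi: $207,000 each.

Amira: $1,104,000; Pablo: $414,000; Yolanda: $207,000; Valentina: $207,000; Uzoma: $414,000; Samir: $1,104,000; Yusuf: $414,000; Zelie: $414,000; Bertrand: $414,000; Una: $414,000; Efua: $207,000; Nkechi: $207,000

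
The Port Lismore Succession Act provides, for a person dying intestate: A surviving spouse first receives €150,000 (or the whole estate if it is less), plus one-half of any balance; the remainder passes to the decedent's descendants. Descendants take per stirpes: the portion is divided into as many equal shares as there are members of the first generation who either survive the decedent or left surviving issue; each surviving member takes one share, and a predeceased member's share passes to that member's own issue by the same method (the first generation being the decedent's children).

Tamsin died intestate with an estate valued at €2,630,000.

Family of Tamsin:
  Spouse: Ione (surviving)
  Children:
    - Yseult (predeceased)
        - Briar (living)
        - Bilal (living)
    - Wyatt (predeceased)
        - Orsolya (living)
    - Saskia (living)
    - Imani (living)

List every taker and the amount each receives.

Ione first takes €150,000, leaving a balance of €2,480,000. Ione then takes one-half of the balance (€1,240,000), for a total of €1,390,000. The remaining €1,240,000 passes to the descendants.
The descendants' portion (€1,240,000) is divided into 4 shares of €310,000: Saskia and Imani each take €310,000; Yseult's €310,000 share passes to Yseult's issue; Wyatt's €310,000 share passes to Wyatt's issue.
Yseult's share (€310,000) is divided into 2 shares of €155,000: Briar and Bilal each take €155,000.
Wyatt's share (€310,000) passes entirely to Orsolya.

Ione: €1,390,000; Briar: €155,000; Bilal: €155,000; Orsolya: €310,000; Saskia: €310,000; Imani: €310,000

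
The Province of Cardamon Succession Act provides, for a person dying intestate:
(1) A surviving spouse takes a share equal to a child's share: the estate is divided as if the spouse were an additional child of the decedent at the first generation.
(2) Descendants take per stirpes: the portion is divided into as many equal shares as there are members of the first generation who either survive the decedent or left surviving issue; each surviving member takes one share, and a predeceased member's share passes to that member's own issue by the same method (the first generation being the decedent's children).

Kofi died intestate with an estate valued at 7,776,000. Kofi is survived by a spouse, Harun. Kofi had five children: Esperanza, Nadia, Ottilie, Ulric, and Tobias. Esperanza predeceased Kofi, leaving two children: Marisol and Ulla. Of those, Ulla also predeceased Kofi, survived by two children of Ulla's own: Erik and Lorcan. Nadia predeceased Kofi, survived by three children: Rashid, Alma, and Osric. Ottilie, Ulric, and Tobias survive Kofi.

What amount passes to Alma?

Alma receives 432,000.

The spouse counts as an additional share at the children's level, so there are 6 primary shares of 1,296,000. Harun takes one such share (1,296,000).
The children's combined portion (6,480,000) is divided into 5 shares of 1,296,000: Ottilie, Ulric, and Tobias each take 1,296,000; Esperanza's 1,296,000 share passes to Esperanza's issue; Nadia's 1,296,000 share passes to Nadia's issue.
Esperanza's share (1,296,000) is divided into 2 shares of 648,000: Marisol takes 648,000; Ulla's 648,000 share passes to Ulla's issue.
Ulla's share (648,000) is divided into 2 shares of 324,000: Erik and Lorcan each take 324,000.
Nadia's share (1,296,000) is divided into 3 shares of 432,000: Rashid, Alma, and Osric each take 432,000.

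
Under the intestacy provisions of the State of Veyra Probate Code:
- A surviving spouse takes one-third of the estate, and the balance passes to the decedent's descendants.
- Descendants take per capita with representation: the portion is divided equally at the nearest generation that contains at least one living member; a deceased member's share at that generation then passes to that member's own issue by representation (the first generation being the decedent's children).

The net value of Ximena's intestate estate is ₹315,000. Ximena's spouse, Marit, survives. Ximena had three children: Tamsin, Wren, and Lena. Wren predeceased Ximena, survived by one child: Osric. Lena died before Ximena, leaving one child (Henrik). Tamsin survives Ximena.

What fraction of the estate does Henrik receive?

Henrik receives 2/9 of the estate.

Marit takes one-third of ₹315,000 = ₹105,000. The remaining ₹210,000 passes to the descendants.
The descendants' portion (₹210,000) is divided into 3 shares of ₹70,000: Tamsin takes ₹70,000; Wren's ₹70,000 share passes to Wren's issue; Lena's ₹70,000 share passes to Lena's issue.
Wren's share (₹70,000) passes entirely to Osric.
Lena's share (₹70,000) passes entirely to Henrik.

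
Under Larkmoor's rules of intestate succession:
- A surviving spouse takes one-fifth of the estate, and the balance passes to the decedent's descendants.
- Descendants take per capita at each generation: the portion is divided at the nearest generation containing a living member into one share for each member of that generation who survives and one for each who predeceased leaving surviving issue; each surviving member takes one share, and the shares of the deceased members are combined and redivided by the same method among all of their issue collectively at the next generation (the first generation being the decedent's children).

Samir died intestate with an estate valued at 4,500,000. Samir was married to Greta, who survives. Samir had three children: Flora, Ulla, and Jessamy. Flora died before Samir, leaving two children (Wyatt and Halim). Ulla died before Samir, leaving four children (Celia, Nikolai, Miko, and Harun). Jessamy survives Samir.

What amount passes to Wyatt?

Wyatt receives 400,000.

Greta takes one-fifth of 4,500,000 = 900,000. The remaining 3,600,000 passes to the descendants.
The descendants' portion (3,600,000) is divided at the children's generation into 3 shares of 1,200,000. Jessamy takes 1,200,000. The 2 shares of the deceased (Flora and Ulla) are combined into a pool of 2,400,000.
That pool (2,400,000) is divided at the grandchildren's generation equally among Wyatt, Halim, Celia, Nikolai, Miko, and Harun: 400,000 each.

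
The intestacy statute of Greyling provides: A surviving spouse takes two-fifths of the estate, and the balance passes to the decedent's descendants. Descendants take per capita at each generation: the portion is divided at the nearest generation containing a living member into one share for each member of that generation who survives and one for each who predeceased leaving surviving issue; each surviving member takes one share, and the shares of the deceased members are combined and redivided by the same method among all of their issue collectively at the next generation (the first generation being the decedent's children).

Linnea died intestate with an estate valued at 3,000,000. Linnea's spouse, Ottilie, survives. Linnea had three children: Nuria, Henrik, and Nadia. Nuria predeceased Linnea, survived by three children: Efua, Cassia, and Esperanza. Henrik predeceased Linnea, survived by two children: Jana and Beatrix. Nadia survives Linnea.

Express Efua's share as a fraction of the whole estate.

Ottilie takes two-fifths of 3,000,000 = 1,200,000. The remaining 1,800,000 passes to the descendants.
The descendants' portion (1,800,000) is divided at the children's generation into 3 shares of 600,000. Nadia takes 600,000. The 2 shares of the deceased (Nuria and Henrik) are combined into a pool of 1,200,000.
That pool (1,200,000) is divided at the grandchildren's generation equally among Efua, Cassia, Esperanza, Jana, and Beatrix: 240,000 each.

Efua receives 2/25 of the estate.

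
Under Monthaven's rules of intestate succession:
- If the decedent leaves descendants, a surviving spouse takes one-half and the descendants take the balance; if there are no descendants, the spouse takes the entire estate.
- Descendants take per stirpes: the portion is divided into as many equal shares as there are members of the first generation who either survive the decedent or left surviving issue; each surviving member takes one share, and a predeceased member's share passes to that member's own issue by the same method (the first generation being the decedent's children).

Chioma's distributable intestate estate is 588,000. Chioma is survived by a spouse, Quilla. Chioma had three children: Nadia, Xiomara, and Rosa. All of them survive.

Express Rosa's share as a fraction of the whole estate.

Rosa receives 1/6 of the estate.

Quilla takes one-half of 588,000 = 294,000. The remaining 294,000 passes to the descendants.
The descendants' portion (294,000) is divided into 3 shares of 98,000: Nadia, Xiomara, and Rosa each take 98,000.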